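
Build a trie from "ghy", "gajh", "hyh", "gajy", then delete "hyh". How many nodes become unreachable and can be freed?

Walk "hyh" from the leaf back toward the root, removing each node that no remaining word uses.
No other word shares any prefix with "hyh", so all 3 of its nodes go.
Nodes removed: 3

3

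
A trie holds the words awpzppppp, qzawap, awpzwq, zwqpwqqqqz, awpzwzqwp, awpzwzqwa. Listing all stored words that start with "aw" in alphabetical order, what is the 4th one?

awpzwzqwp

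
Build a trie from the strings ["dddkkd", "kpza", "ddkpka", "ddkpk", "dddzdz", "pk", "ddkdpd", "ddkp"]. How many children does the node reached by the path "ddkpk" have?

1

The children of the "ddkpk" node are the distinct next characters among strings starting with "ddkpk".
Characters that immediately follow "ddkpk" among the stored strings: {a}.
That node has 1 child edge.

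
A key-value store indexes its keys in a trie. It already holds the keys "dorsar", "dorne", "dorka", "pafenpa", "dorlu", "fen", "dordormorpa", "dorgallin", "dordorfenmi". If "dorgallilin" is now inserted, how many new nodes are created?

"dorgalli" is already a path in the trie; the remaining "lin" must be added.
New nodes needed: |"dorgallilin"| − 8 = 11 − 8 = 3.

3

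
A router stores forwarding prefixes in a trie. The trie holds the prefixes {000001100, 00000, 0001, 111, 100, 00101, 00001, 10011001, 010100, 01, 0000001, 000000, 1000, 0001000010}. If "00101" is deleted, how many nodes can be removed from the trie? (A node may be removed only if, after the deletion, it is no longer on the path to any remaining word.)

3

Walk "00101" from the leaf back toward the root, removing each node that no remaining word uses.
The suffix "101" (3 nodes) is used only by "00101"; the node for "00" still has the child "0", so pruning stops there.
Nodes removed: 3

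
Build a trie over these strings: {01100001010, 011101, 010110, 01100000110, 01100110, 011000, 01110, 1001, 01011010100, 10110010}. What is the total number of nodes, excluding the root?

40

Count nodes per top-level branch (shared prefixes stored once):
  '0'-branch (010110, 01011010100, 011000, 01100000110, 01100001010, 01100110, 01110, 011101): 30 nodes
  '1'-branch (1001, 10110010): 10 nodes
Sum: 40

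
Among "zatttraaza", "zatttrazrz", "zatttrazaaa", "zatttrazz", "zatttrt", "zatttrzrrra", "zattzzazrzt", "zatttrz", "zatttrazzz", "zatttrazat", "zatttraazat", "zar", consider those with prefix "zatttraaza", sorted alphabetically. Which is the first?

DFS of the "zatttraaza" subtree visits, in order: "zatttraaza", "zatttraazat"
Position 1: zatttraaza

zatttraaza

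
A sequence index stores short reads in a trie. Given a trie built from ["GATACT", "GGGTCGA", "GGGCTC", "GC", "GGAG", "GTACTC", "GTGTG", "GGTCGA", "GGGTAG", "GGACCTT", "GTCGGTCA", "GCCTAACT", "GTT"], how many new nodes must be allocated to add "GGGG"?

Walking "GGGG" from the root, the first 3 characters ("GGG") follow existing edges; "G" is the first miss.
So 4 − 3 = 1 new nodes.

1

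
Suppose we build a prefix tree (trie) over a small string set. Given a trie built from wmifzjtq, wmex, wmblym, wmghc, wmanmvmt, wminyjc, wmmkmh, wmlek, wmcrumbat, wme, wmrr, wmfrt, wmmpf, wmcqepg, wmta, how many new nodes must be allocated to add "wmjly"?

"wm" is already a path in the trie; the remaining "jly" must be added.
Each of the 3 remaining characters creates one node.

3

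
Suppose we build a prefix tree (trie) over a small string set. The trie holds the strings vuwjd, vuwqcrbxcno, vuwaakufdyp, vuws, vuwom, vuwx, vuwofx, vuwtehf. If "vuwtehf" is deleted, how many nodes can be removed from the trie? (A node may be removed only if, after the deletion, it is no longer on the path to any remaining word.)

After clearing the end-marker at "vuwtehf", prune upward until reaching a node still needed by another word.
The suffix "tehf" (4 nodes) is used only by "vuwtehf"; the node for "vuw" still has the child "j", so pruning stops there.
Nodes removed: 4

4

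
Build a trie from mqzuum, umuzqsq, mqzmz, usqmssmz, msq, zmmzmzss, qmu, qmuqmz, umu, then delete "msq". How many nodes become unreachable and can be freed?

A node on "msq"'s path can go only if nothing else ends at it or branches off below it.
The suffix "sq" (2 nodes) is used only by "msq"; the node for "m" still has the child "q", so pruning stops there.
Nodes removed: 2

2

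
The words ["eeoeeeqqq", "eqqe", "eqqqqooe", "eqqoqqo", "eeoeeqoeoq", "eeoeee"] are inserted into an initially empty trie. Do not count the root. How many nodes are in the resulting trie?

26

Insert word by word; a character creates a node only if that edge doesn't already exist:
  "eeoeeeqqq" → 9 new (e, e, o, e, e, e, q, q, q)
  "eqqe" → prefix "e" already present; 3 new (q, q, e)
  "eqqqqooe" → prefix "eqq" already present; 5 new (q, q, o, o, e)
  "eqqoqqo" → prefix "eqq" already present; 4 new (o, q, q, o)
  "eeoeeqoeoq" → prefix "eeoee" already present; 5 new (q, o, e, o, q)
  "eeoeee" → prefix "eeoeee" already present; 0 new (none)
Total nodes = 9 + 3 + 5 + 4 + 5 + 0 = 26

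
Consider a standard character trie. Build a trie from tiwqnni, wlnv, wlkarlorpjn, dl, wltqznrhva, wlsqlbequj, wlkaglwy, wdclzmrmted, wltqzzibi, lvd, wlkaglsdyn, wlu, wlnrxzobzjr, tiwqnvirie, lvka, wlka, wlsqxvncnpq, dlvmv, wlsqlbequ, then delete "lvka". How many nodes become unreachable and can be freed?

2

Walk "lvka" from the leaf back toward the root, removing each node that no remaining word uses.
The suffix "ka" (2 nodes) is used only by "lvka"; the node for "lv" still has the child "d", so pruning stops there.
Nodes removed: 2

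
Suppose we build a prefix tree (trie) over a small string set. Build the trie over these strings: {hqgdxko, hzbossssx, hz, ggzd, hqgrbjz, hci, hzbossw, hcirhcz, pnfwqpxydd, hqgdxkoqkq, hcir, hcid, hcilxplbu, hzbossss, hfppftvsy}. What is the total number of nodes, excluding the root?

Trace insertions, counting only characters that open a new branch:
  "hqgdxko" → 7 new (h, q, g, d, x, k, o)
  "hzbossssx" → prefix "h" already present; 8 new (z, b, o, s, s, s, s, x)
  "hz" → prefix "hz" already present; 0 new (none)
  "ggzd" → 4 new (g, g, z, d)
  "hqgrbjz" → prefix "hqg" already present; 4 new (r, b, j, z)
  "hci" → prefix "h" already present; 2 new (c, i)
  "hzbossw" → prefix "hzboss" already present; 1 new (w)
  "hcirhcz" → prefix "hci" already present; 4 new (r, h, c, z)
  "pnfwqpxydd" → 10 new (p, n, f, w, q, p, x, y, d, d)
  "hqgdxkoqkq" → prefix "hqgdxko" already present; 3 new (q, k, q)
  "hcir" → prefix "hcir" already present; 0 new (none)
  "hcid" → prefix "hci" already present; 1 new (d)
  "hcilxplbu" → prefix "hci" already present; 6 new (l, x, p, l, b, u)
  "hzbossss" → prefix "hzbossss" already present; 0 new (none)
  "hfppftvsy" → prefix "h" already present; 8 new (f, p, p, f, t, v, s, y)
Total nodes = 7 + 8 + 0 + 4 + 4 + 2 + 1 + 4 + 10 + 3 + 0 + 1 + 6 + 0 + 8 = 58

58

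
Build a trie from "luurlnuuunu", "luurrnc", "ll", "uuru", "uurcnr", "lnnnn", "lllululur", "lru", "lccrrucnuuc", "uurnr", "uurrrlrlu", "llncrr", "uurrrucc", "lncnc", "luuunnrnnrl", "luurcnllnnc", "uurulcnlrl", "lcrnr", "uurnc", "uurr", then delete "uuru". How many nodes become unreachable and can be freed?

After clearing the end-marker at "uuru", prune upward until reaching a node still needed by another word.
Every node on "uuru" is still needed (e.g. by "uurulcnlrl"), so nothing is freed.
Nodes removed: 0

0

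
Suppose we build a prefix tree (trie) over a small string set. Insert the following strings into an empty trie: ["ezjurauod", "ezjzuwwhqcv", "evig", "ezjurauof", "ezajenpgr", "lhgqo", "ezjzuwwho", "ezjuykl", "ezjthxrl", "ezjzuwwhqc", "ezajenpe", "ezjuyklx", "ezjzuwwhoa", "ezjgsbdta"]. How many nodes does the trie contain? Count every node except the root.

51

Count nodes per top-level branch (shared prefixes stored once):
  'e'-branch (evig, ezajenpe, ezajenpgr, ezjgsbdta, ezjthxrl, ezjurauod, ezjurauof, ezjuykl, ezjuyklx, ezjzuwwho, ezjzuwwhoa, ezjzuwwhqc, ezjzuwwhqcv): 46 nodes
  'l'-branch (lhgqo): 5 nodes
Sum: 51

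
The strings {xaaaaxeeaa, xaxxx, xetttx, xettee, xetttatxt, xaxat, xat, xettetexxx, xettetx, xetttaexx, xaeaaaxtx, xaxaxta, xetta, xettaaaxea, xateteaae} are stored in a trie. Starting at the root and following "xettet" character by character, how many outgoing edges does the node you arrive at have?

Follow the path "xettet" to its node, then look at its outgoing edges.
Distinct next characters after "xettet": e, x.
That node has 2 child edges.

2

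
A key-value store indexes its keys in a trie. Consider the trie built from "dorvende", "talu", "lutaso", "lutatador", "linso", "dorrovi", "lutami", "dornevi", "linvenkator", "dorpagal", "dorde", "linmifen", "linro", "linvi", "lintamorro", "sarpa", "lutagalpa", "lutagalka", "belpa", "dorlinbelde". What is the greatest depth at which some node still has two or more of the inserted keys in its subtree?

The deepest shared node is where two words last agree before diverging.
"lutagalka" and "lutagalpa" agree on "lutagal" (7 characters) before diverging; nothing deeper is shared.
Longest shared-prefix length: 7

7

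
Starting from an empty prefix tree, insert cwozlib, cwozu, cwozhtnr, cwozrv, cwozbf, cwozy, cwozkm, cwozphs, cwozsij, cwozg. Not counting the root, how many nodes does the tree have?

26

For each word, the new-node count is its length minus the longest prefix already in the trie:
  "cwozlib" → 7 new (c, w, o, z, l, i, b)
  "cwozu" → prefix "cwoz" already present; 1 new (u)
  "cwozhtnr" → prefix "cwoz" already present; 4 new (h, t, n, r)
  "cwozrv" → prefix "cwoz" already present; 2 new (r, v)
  "cwozbf" → prefix "cwoz" already present; 2 new (b, f)
  "cwozy" → prefix "cwoz" already present; 1 new (y)
  "cwozkm" → prefix "cwoz" already present; 2 new (k, m)
  "cwozphs" → prefix "cwoz" already present; 3 new (p, h, s)
  "cwozsij" → prefix "cwoz" already present; 3 new (s, i, j)
  "cwozg" → prefix "cwoz" already present; 1 new (g)
Total nodes = 7 + 1 + 4 + 2 + 2 + 1 + 2 + 3 + 3 + 1 = 26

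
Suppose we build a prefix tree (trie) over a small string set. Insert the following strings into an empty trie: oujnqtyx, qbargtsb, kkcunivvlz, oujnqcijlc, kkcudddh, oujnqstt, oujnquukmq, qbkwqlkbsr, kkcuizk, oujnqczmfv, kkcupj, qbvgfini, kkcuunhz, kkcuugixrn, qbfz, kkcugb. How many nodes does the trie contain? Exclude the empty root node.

79

Insert word by word; a character creates a node only if that edge doesn't already exist:
  "oujnqtyx" → 8 new (o, u, j, n, q, t, y, x)
  "qbargtsb" → 8 new (q, b, a, r, g, t, s, b)
  "kkcunivvlz" → 10 new (k, k, c, u, n, i, v, v, l, z)
  "oujnqcijlc" → prefix "oujnq" already present; 5 new (c, i, j, l, c)
  "kkcudddh" → prefix "kkcu" already present; 4 new (d, d, d, h)
  "oujnqstt" → prefix "oujnq" already present; 3 new (s, t, t)
  "oujnquukmq" → prefix "oujnq" already present; 5 new (u, u, k, m, q)
  "qbkwqlkbsr" → prefix "qb" already present; 8 new (k, w, q, l, k, b, s, r)
  "kkcuizk" → prefix "kkcu" already present; 3 new (i, z, k)
  "oujnqczmfv" → prefix "oujnqc" already present; 4 new (z, m, f, v)
  "kkcupj" → prefix "kkcu" already present; 2 new (p, j)
  "qbvgfini" → prefix "qb" already present; 6 new (v, g, f, i, n, i)
  "kkcuunhz" → prefix "kkcu" already present; 4 new (u, n, h, z)
  "kkcuugixrn" → prefix "kkcuu" already present; 5 new (g, i, x, r, n)
  "qbfz" → prefix "qb" already present; 2 new (f, z)
  "kkcugb" → prefix "kkcu" already present; 2 new (g, b)
Total nodes = 8 + 8 + 10 + 5 + 4 + 3 + 5 + 8 + 3 + 4 + 2 + 6 + 4 + 5 + 2 + 2 = 79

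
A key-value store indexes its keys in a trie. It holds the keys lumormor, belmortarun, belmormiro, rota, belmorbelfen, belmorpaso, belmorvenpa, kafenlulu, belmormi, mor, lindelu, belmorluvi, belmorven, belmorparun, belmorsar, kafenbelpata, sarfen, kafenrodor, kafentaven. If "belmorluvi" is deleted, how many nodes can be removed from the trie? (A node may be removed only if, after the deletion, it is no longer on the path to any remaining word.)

4

Walk "belmorluvi" from the leaf back toward the root, removing each node that no remaining word uses.
The suffix "luvi" (4 nodes) is used only by "belmorluvi"; the node for "belmor" still has the child "t", so pruning stops there.
Nodes removed: 4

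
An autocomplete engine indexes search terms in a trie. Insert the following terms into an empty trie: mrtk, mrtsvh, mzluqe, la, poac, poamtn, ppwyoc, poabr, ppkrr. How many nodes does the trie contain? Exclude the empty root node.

Trie structure (* marks end of a word):
(root)
├─ l
│  └─ a *
├─ m
│  ├─ r
│  │  └─ t
│  │     ├─ k *
│  │     └─ s
│  │        └─ v
│  │           └─ h *
│  └─ z
│     └─ l
│        └─ u
│           └─ q
│              └─ e *
└─ p
   ├─ o
   │  └─ a
   │     ├─ b
   │     │  └─ r *
   │     ├─ c *
   │     └─ m
   │        └─ t
   │           └─ n *
   └─ p
      ├─ k
      │  └─ r
      │     └─ r *
      └─ w
         └─ y
            └─ o
               └─ c *
Counting every labelled node above: 31.

31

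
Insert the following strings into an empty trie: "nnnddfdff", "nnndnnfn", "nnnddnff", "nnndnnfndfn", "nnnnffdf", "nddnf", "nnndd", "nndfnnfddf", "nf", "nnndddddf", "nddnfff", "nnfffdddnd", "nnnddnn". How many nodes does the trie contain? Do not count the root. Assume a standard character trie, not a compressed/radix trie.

Count nodes per top-level branch (shared prefixes stored once):
  'n'-branch (nddnf, nddnfff, nf, nndfnnfddf, nnfffdddnd, nnndd, nnndddddf, nnnddfdff, nnnddnff, nnnddnn, nnndnnfn, nnndnnfndfn, nnnnffdf): 52 nodes
Sum: 52

52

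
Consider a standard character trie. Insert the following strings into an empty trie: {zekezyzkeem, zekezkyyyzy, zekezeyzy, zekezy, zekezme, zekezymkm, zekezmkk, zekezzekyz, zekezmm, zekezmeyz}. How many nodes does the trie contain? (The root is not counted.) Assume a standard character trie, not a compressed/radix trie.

36

Count nodes per top-level branch (shared prefixes stored once):
  'z'-branch (zekezeyzy, zekezkyyyzy, zekezme, zekezmeyz, zekezmkk, zekezmm, zekezy, zekezymkm, zekezyzkeem, zekezzekyz): 36 nodes
Sum: 36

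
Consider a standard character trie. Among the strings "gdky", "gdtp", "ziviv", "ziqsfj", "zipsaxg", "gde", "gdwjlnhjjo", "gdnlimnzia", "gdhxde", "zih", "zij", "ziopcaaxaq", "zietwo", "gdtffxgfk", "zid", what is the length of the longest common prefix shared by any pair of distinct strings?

3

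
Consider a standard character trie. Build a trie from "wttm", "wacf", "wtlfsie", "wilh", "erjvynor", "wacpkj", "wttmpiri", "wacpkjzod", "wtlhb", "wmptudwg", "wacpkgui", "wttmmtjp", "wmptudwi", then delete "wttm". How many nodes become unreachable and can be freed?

0

A node on "wttm"'s path can go only if nothing else ends at it or branches off below it.
Every node on "wttm" is still needed (e.g. by "wttmpiri"), so nothing is freed.
Nodes removed: 0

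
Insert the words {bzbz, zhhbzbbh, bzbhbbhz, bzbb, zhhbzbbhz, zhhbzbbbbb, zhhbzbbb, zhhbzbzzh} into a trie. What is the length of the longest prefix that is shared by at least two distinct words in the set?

The deepest shared node is where two words last agree before diverging.
"zhhbzbbb" and "zhhbzbbbbb" agree on "zhhbzbbb" (8 characters) before diverging; nothing deeper is shared.
Longest shared-prefix length: 8

8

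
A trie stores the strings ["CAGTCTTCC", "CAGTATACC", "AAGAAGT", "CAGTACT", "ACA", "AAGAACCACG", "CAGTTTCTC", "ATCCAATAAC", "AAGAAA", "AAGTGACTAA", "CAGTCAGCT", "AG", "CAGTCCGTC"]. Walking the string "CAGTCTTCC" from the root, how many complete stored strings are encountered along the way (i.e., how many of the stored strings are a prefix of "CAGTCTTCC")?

1

Check each prefix of "CAGTCTTCC" against the stored set — each match is an end-marker on the path.
Prefixes of the query that are stored words: "CAGTCTTCC"
Count: 1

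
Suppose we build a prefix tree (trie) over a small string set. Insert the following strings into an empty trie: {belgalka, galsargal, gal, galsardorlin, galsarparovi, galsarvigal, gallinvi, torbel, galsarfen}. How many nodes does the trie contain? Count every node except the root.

Insert word by word; a character creates a node only if that edge doesn't already exist:
  "belgalka" → 8 new (b, e, l, g, a, l, k, a)
  "galsargal" → 9 new (g, a, l, s, a, r, g, a, l)
  "gal" → prefix "gal" already present; 0 new (none)
  "galsardorlin" → prefix "galsar" already present; 6 new (d, o, r, l, i, n)
  "galsarparovi" → prefix "galsar" already present; 6 new (p, a, r, o, v, i)
  "galsarvigal" → prefix "galsar" already present; 5 new (v, i, g, a, l)
  "gallinvi" → prefix "gal" already present; 5 new (l, i, n, v, i)
  "torbel" → 6 new (t, o, r, b, e, l)
  "galsarfen" → prefix "galsar" already present; 3 new (f, e, n)
Total nodes = 8 + 9 + 0 + 6 + 6 + 5 + 5 + 6 + 3 = 48

48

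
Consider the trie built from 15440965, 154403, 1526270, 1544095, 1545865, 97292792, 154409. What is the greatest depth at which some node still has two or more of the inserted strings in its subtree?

Equivalently: take the maximum, over all pairs, of their longest common prefix length.
e.g. "154409" and "1544095" share the prefix "154409" of length 6; no pair shares a longer one.
Longest shared-prefix length: 6

6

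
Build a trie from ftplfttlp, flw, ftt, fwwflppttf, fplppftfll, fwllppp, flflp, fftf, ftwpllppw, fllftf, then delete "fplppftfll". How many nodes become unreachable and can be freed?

9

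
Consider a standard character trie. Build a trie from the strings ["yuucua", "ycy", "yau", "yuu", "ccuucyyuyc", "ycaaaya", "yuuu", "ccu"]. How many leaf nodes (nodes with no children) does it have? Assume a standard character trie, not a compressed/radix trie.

6

Leaves are exactly the stored words that no other stored word extends.
Those words: "ccuucyyuyc", "yau", "ycaaaya", "ycy", "yuucua", "yuuu"
Leaf count: 6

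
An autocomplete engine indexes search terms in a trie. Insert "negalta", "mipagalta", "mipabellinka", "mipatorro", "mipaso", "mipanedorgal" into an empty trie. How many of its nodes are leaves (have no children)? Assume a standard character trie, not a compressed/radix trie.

6

A leaf is a node with no children — equivalently, the end of a word that is not a proper prefix of any other stored word.
Those words: "mipabellinka", "mipagalta", "mipanedorgal", "mipaso", "mipatorro", "negalta"
Leaf count: 6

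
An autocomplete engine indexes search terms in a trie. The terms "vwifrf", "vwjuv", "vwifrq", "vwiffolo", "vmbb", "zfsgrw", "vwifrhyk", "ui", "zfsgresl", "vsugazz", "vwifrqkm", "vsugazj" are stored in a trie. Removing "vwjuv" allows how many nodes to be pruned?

3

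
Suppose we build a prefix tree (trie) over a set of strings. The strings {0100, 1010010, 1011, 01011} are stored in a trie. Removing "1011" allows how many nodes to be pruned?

A node on "1011"'s path can go only if nothing else ends at it or branches off below it.
The suffix "1" (1 node) is used only by "1011"; the node for "101" still has the child "0", so pruning stops there.
Nodes removed: 1

1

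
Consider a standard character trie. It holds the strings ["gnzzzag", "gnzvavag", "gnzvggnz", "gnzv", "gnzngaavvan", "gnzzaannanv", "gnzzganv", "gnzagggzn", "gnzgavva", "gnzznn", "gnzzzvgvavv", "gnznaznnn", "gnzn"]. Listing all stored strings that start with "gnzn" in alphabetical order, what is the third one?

Filter for "gnzn…" and sort: "gnzn", "gnznaznnn", "gnzngaavvan"
Position 3: gnzngaavvan

gnzngaavvan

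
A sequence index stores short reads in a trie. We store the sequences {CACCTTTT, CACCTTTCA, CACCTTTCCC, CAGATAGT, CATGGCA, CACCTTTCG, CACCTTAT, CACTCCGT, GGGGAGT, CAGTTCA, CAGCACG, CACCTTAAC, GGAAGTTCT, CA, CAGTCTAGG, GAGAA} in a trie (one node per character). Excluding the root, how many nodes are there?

For each word, the new-node count is its length minus the longest prefix already in the trie:
  "CACCTTTT" → 8 new (C, A, C, C, T, T, T, T)
  "CACCTTTCA" → prefix "CACCTTT" already present; 2 new (C, A)
  "CACCTTTCCC" → prefix "CACCTTTC" already present; 2 new (C, C)
  "CAGATAGT" → prefix "CA" already present; 6 new (G, A, T, A, G, T)
  "CATGGCA" → prefix "CA" already present; 5 new (T, G, G, C, A)
  "CACCTTTCG" → prefix "CACCTTTC" already present; 1 new (G)
  "CACCTTAT" → prefix "CACCTT" already present; 2 new (A, T)
  "CACTCCGT" → prefix "CAC" already present; 5 new (T, C, C, G, T)
  "GGGGAGT" → 7 new (G, G, G, G, A, G, T)
  "CAGTTCA" → prefix "CAG" already present; 4 new (T, T, C, A)
  "CAGCACG" → prefix "CAG" already present; 4 new (C, A, C, G)
  "CACCTTAAC" → prefix "CACCTTA" already present; 2 new (A, C)
  "GGAAGTTCT" → prefix "GG" already present; 7 new (A, A, G, T, T, C, T)
  "CA" → prefix "CA" already present; 0 new (none)
  "CAGTCTAGG" → prefix "CAGT" already present; 5 new (C, T, A, G, G)
  "GAGAA" → prefix "G" already present; 4 new (A, G, A, A)
Total nodes = 8 + 2 + 2 + 6 + 5 + 1 + 2 + 5 + 7 + 4 + 4 + 2 + 7 + 0 + 5 + 4 = 64

64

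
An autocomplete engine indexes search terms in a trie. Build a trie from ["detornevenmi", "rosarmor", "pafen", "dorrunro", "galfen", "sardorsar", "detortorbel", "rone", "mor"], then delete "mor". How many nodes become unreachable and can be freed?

3

After clearing the end-marker at "mor", prune upward until reaching a node still needed by another word.
No other word shares any prefix with "mor", so all 3 of its nodes go.
Nodes removed: 3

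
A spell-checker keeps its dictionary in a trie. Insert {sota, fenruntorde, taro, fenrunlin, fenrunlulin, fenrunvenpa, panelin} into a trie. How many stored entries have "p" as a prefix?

1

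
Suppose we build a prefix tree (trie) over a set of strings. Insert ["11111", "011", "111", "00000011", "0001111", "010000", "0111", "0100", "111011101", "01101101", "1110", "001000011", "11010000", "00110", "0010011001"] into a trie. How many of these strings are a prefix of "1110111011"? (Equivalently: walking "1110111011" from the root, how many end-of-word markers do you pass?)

3

Check each prefix of "1110111011" against the stored set — each match is an end-marker on the path.
Prefixes of the query that are stored words: "111", "1110", "111011101"
Count: 3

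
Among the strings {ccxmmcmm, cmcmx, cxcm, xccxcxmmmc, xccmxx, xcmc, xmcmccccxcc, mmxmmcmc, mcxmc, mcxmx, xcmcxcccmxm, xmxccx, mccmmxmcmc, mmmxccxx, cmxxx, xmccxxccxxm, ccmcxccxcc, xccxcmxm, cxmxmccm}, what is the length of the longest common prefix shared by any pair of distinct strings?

5

Equivalently: take the maximum, over all pairs, of their longest common prefix length.
"xccxcmxm" and "xccxcxmmmc" agree on "xccxc" (5 characters) before diverging; nothing deeper is shared.
Longest shared-prefix length: 5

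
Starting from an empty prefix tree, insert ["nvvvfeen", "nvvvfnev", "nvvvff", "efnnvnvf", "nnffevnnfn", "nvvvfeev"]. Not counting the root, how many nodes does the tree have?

30

Trie structure (* marks end of a word):
(root)
├─ e
│  └─ f
│     └─ n
│        └─ n
│           └─ v
│              └─ n
│                 └─ v
│                    └─ f *
└─ n
   ├─ n
   │  └─ f
   │     └─ f
   │        └─ e
   │           └─ v
   │              └─ n
   │                 └─ n
   │                    └─ f
   │                       └─ n *
   └─ v
      └─ v
         └─ v
            └─ f
               ├─ e
               │  └─ e
               │     ├─ n *
               │     └─ v *
               ├─ f *
               └─ n
                  └─ e
                     └─ v *
Counting every labelled node above: 30.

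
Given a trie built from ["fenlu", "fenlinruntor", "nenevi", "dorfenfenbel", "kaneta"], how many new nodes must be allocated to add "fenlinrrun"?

3

"fenlinr" is already a path in the trie; the remaining "run" must be added.
So 10 − 7 = 3 new nodes.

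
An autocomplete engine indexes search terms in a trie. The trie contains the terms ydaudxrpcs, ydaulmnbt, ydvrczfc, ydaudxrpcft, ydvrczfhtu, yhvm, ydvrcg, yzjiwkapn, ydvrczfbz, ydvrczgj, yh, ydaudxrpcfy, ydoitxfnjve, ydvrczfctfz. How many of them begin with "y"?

14

Walk to "y"; the words in its subtree are exactly those with that prefix.
Matches: "ydaudxrpcft", "ydaudxrpcfy", "ydaudxrpcs", "ydaulmnbt", "ydoitxfnjve", "ydvrcg", "ydvrczfbz", "ydvrczfc", "ydvrczfctfz", "ydvrczfhtu", "ydvrczgj", "yh", "yhvm", "yzjiwkapn"
Count: 14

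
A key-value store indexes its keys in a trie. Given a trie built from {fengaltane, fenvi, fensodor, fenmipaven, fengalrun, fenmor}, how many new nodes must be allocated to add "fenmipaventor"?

The longest prefix of "fenmipaventor" already in the trie is "fenmipaven" (length 10).
So 13 − 10 = 3 new nodes.

3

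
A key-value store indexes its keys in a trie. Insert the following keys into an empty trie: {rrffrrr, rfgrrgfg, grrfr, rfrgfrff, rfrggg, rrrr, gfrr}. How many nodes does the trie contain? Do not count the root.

Trie structure (* marks end of a word):
(root)
├─ g
│  ├─ f
│  │  └─ r
│  │     └─ r *
│  └─ r
│     └─ r
│        └─ f
│           └─ r *
└─ r
   ├─ f
   │  ├─ g
   │  │  └─ r
   │  │     └─ r
   │  │        └─ g
   │  │           └─ f
   │  │              └─ g *
   │  └─ r
   │     └─ g
   │        ├─ f
   │        │  └─ r
   │        │     └─ f
   │        │        └─ f *
   │        └─ g
   │           └─ g *
   └─ r
      ├─ f
      │  └─ f
      │     └─ r
      │        └─ r
      │           └─ r *
      └─ r
         └─ r *
Counting every labelled node above: 32.

32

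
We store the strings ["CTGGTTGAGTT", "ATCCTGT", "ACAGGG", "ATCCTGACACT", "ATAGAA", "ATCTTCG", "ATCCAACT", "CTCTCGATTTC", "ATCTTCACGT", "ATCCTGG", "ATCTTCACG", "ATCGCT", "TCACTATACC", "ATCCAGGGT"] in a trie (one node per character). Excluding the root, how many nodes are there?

Trace insertions, counting only characters that open a new branch:
  "CTGGTTGAGTT" → 11 new (C, T, G, G, T, T, G, A, G, T, T)
  "ATCCTGT" → 7 new (A, T, C, C, T, G, T)
  "ACAGGG" → prefix "A" already present; 5 new (C, A, G, G, G)
  "ATCCTGACACT" → prefix "ATCCTG" already present; 5 new (A, C, A, C, T)
  "ATAGAA" → prefix "AT" already present; 4 new (A, G, A, A)
  "ATCTTCG" → prefix "ATC" already present; 4 new (T, T, C, G)
  "ATCCAACT" → prefix "ATCC" already present; 4 new (A, A, C, T)
  "CTCTCGATTTC" → prefix "CT" already present; 9 new (C, T, C, G, A, T, T, T, C)
  "ATCTTCACGT" → prefix "ATCTTC" already present; 4 new (A, C, G, T)
  "ATCCTGG" → prefix "ATCCTG" already present; 1 new (G)
  "ATCTTCACG" → prefix "ATCTTCACG" already present; 0 new (none)
  "ATCGCT" → prefix "ATC" already present; 3 new (G, C, T)
  "TCACTATACC" → 10 new (T, C, A, C, T, A, T, A, C, C)
  "ATCCAGGGT" → prefix "ATCCA" already present; 4 new (G, G, G, T)
Total nodes = 11 + 7 + 5 + 5 + 4 + 4 + 4 + 9 + 4 + 1 + 0 + 3 + 10 + 4 = 71

71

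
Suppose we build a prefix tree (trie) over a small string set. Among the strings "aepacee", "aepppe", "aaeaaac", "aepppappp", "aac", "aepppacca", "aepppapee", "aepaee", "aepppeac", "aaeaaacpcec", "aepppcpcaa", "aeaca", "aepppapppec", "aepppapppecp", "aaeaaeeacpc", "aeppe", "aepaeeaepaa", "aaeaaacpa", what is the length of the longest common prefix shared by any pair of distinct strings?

Look for the deepest trie node that still has at least two words in its subtree.
e.g. "aepppapppec" and "aepppapppecp" share the prefix "aepppapppec" of length 11; no pair shares a longer one.
Longest shared-prefix length: 11

11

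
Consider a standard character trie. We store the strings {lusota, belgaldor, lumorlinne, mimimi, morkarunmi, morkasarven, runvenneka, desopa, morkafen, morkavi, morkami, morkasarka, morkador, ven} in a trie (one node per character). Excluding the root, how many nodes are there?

75

Trace insertions, counting only characters that open a new branch:
  "lusota" → 6 new (l, u, s, o, t, a)
  "belgaldor" → 9 new (b, e, l, g, a, l, d, o, r)
  "lumorlinne" → prefix "lu" already present; 8 new (m, o, r, l, i, n, n, e)
  "mimimi" → 6 new (m, i, m, i, m, i)
  "morkarunmi" → prefix "m" already present; 9 new (o, r, k, a, r, u, n, m, i)
  "morkasarven" → prefix "morka" already present; 6 new (s, a, r, v, e, n)
  "runvenneka" → 10 new (r, u, n, v, e, n, n, e, k, a)
  "desopa" → 6 new (d, e, s, o, p, a)
  "morkafen" → prefix "morka" already present; 3 new (f, e, n)
  "morkavi" → prefix "morka" already present; 2 new (v, i)
  "morkami" → prefix "morka" already present; 2 new (m, i)
  "morkasarka" → prefix "morkasar" already present; 2 new (k, a)
  "morkador" → prefix "morka" already present; 3 new (d, o, r)
  "ven" → 3 new (v, e, n)
Total nodes = 6 + 9 + 8 + 6 + 9 + 6 + 10 + 6 + 3 + 2 + 2 + 2 + 3 + 3 = 75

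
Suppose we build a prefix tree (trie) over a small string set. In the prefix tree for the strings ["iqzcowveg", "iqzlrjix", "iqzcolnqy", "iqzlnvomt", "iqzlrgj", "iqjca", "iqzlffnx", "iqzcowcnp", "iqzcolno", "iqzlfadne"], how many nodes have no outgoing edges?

Leaves are exactly the stored words that no other stored word extends.
Those words: "iqjca", "iqzcolno", "iqzcolnqy", "iqzcowcnp", "iqzcowveg", "iqzlfadne", "iqzlffnx", "iqzlnvomt", "iqzlrgj", "iqzlrjix"
Leaf count: 10

10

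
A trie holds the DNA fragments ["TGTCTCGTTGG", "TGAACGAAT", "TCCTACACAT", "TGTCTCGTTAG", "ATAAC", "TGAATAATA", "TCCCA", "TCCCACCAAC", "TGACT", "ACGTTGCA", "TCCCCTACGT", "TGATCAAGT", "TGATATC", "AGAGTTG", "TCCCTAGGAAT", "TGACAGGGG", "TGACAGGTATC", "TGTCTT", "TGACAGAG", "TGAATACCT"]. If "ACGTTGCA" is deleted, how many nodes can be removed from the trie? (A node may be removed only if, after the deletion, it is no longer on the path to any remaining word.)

A node on "ACGTTGCA"'s path can go only if nothing else ends at it or branches off below it.
The suffix "CGTTGCA" (7 nodes) is used only by "ACGTTGCA"; the node for "A" still has the child "T", so pruning stops there.
Nodes removed: 7

7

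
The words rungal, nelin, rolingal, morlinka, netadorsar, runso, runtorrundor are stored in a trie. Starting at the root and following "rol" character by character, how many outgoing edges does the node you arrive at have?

Follow the path "rol" to its node, then look at its outgoing edges.
Characters that immediately follow "rol" among the stored strings: {i}.
That node has 1 child edge.

1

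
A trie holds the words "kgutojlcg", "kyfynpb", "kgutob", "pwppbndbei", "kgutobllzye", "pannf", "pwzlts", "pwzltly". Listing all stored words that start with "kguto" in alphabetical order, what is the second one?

kgutobllzye

DFS of the "kguto" subtree visits, in order: "kgutob", "kgutobllzye", "kgutojlcg"
The 2nd is kgutobllzye.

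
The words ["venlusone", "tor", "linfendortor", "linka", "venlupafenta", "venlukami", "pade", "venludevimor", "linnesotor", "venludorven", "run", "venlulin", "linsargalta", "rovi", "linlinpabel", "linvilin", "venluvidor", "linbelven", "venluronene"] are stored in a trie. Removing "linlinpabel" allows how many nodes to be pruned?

8

A node on "linlinpabel"'s path can go only if nothing else ends at it or branches off below it.
The suffix "linpabel" (8 nodes) is used only by "linlinpabel"; the node for "lin" still has the child "f", so pruning stops there.
Nodes removed: 8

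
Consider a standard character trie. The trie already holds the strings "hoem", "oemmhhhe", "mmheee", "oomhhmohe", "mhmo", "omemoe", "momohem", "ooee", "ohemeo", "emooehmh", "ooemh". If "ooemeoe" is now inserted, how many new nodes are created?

3

Walking "ooemeoe" from the root, the first 4 characters ("ooem") follow existing edges; "e" is the first miss.
So 7 − 4 = 3 new nodes.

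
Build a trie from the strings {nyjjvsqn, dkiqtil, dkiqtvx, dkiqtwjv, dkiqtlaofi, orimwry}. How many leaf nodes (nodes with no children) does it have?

Leaves are exactly the stored words that no other stored word extends.
Those words: "dkiqtil", "dkiqtlaofi", "dkiqtvx", "dkiqtwjv", "nyjjvsqn", "orimwry"
Leaf count: 6

6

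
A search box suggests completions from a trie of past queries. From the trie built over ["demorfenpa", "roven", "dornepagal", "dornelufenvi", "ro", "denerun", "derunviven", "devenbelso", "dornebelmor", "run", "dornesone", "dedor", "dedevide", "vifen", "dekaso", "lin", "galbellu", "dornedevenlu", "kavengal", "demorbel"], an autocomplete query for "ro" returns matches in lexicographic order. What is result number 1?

DFS of the "ro" subtree visits, in order: "ro", "roven"
Position 1: ro

ro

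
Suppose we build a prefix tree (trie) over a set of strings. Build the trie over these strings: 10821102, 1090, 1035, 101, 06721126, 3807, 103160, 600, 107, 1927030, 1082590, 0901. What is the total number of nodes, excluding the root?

44

Count nodes per top-level branch (shared prefixes stored once):
  '0'-branch (06721126, 0901): 11 nodes
  '1'-branch (101, 103160, 1035, 107, 10821102, 1082590, 1090, 1927030): 26 nodes
  '3'-branch (3807): 4 nodes
  '6'-branch (600): 3 nodes
Sum: 44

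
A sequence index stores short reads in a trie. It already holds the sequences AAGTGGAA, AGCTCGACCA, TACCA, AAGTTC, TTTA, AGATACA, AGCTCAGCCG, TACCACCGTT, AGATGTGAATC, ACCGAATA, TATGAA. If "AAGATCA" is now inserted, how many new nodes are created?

4

Walking "AAGATCA" from the root, the first 3 characters ("AAG") follow existing edges; "A" is the first miss.
New nodes needed: |"AAGATCA"| − 3 = 7 − 3 = 4.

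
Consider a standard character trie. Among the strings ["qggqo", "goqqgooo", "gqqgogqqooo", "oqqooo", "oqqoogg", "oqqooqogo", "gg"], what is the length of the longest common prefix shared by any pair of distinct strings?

Look for the deepest trie node that still has at least two words in its subtree.
"oqqoogg" and "oqqooo" agree on "oqqoo" (5 characters) before diverging; nothing deeper is shared.
Longest shared-prefix length: 5

5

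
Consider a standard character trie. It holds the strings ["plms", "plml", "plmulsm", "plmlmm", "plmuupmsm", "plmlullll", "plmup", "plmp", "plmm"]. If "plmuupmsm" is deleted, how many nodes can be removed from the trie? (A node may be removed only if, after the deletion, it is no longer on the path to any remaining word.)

A node on "plmuupmsm"'s path can go only if nothing else ends at it or branches off below it.
The suffix "upmsm" (5 nodes) is used only by "plmuupmsm"; the node for "plmu" still has the child "l", so pruning stops there.
Nodes removed: 5

5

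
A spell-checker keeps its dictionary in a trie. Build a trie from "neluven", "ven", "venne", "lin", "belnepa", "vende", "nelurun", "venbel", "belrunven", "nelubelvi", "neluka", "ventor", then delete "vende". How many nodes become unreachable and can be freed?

2

After clearing the end-marker at "vende", prune upward until reaching a node still needed by another word.
The suffix "de" (2 nodes) is used only by "vende"; the node for "ven" still has the child "n", so pruning stops there.
Nodes removed: 2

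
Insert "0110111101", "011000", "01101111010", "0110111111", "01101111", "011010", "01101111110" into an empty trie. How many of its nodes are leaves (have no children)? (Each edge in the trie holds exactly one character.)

4

A leaf is a node with no children — equivalently, the end of a word that is not a proper prefix of any other stored word.
Those words: "011000", "011010", "01101111010", "01101111110"
Leaf count: 4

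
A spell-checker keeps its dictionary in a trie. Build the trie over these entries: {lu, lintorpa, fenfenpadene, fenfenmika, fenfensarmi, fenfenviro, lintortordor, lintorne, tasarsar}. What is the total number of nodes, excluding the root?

Insert word by word; a character creates a node only if that edge doesn't already exist:
  "lu" → 2 new (l, u)
  "lintorpa" → prefix "l" already present; 7 new (i, n, t, o, r, p, a)
  "fenfenpadene" → 12 new (f, e, n, f, e, n, p, a, d, e, n, e)
  "fenfenmika" → prefix "fenfen" already present; 4 new (m, i, k, a)
  "fenfensarmi" → prefix "fenfen" already present; 5 new (s, a, r, m, i)
  "fenfenviro" → prefix "fenfen" already present; 4 new (v, i, r, o)
  "lintortordor" → prefix "lintor" already present; 6 new (t, o, r, d, o, r)
  "lintorne" → prefix "lintor" already present; 2 new (n, e)
  "tasarsar" → 8 new (t, a, s, a, r, s, a, r)
Total nodes = 2 + 7 + 12 + 4 + 5 + 4 + 6 + 2 + 8 = 50

50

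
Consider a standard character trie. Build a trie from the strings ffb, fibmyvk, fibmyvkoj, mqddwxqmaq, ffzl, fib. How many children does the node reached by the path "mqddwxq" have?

1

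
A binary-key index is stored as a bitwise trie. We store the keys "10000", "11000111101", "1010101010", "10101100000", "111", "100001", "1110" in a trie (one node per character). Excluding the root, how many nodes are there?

32

For each word, the new-node count is its length minus the longest prefix already in the trie:
  "10000" → 5 new (1, 0, 0, 0, 0)
  "11000111101" → prefix "1" already present; 10 new (1, 0, 0, 0, 1, 1, 1, 1, 0, 1)
  "1010101010" → prefix "10" already present; 8 new (1, 0, 1, 0, 1, 0, 1, 0)
  "10101100000" → prefix "10101" already present; 6 new (1, 0, 0, 0, 0, 0)
  "111" → prefix "11" already present; 1 new (1)
  "100001" → prefix "10000" already present; 1 new (1)
  "1110" → prefix "111" already present; 1 new (0)
Total nodes = 5 + 10 + 8 + 6 + 1 + 1 + 1 = 32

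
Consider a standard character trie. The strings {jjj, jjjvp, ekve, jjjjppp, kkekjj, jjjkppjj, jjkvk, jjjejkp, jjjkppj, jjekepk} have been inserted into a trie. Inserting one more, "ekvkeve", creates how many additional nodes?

4

The longest prefix of "ekvkeve" already in the trie is "ekv" (length 3).
So 7 − 3 = 4 new nodes.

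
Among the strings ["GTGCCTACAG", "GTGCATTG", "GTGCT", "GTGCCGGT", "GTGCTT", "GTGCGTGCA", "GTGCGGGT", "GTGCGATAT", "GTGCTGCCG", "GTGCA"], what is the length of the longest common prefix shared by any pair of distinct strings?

5

The deepest shared node is where two words last agree before diverging.
"GTGCA" and "GTGCATTG" agree on "GTGCA" (5 characters) before diverging; nothing deeper is shared.
Longest shared-prefix length: 5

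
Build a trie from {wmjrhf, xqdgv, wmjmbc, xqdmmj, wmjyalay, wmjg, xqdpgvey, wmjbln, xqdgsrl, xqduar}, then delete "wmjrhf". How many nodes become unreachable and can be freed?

Walk "wmjrhf" from the leaf back toward the root, removing each node that no remaining word uses.
The suffix "rhf" (3 nodes) is used only by "wmjrhf"; the node for "wmj" still has the child "m", so pruning stops there.
Nodes removed: 3

3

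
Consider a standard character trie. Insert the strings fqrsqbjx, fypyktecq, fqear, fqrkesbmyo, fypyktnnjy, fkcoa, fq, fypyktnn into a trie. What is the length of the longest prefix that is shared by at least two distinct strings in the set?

8

The deepest shared node is where two words last agree before diverging.
"fypyktnn" and "fypyktnnjy" agree on "fypyktnn" (8 characters) before diverging; nothing deeper is shared.
Longest shared-prefix length: 8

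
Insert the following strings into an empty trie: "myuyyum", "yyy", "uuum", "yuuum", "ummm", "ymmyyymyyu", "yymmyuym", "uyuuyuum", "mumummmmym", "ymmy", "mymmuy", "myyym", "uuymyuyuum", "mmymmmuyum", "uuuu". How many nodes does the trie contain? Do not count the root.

Count nodes per top-level branch (shared prefixes stored once):
  'm'-branch (mmymmmuyum, mumummmmym, mymmuy, myuyyum, myyym): 32 nodes
  'u'-branch (ummm, uuum, uuuu, uuymyuyuum, uyuuyuum): 23 nodes
  'y'-branch (ymmy, ymmyyymyyu, yuuum, yymmyuym, yyy): 22 nodes
Sum: 77

77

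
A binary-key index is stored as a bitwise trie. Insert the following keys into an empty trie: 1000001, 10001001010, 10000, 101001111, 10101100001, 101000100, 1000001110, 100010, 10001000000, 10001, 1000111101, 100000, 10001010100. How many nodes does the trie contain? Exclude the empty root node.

Count nodes per top-level branch (shared prefixes stored once):
  '1'-branch (10000, 100000, 1000001, 1000001110, 10001, 100010, 10001000000, 10001001010, 10001010100, 1000111101, 101000100, 101001111, 10101100001): 49 nodes
Sum: 49

49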